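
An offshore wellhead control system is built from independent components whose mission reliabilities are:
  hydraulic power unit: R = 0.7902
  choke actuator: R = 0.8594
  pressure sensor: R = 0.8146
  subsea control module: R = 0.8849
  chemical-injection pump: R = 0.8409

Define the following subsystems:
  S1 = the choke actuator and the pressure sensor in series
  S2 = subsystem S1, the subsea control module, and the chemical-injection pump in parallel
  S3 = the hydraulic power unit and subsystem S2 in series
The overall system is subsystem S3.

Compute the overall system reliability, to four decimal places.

0.7859

Series (choke actuator and pressure sensor): 0.859400 × 0.814600 = 0.700067
Parallel ([0.700067], subsea control module, and chemical-injection pump): 1 − (1 − 0.700067)(1 − 0.884900)(1 − 0.840900) = 0.994508
Series (hydraulic power unit and [0.994508]): 0.790200 × 0.994508 = 0.7859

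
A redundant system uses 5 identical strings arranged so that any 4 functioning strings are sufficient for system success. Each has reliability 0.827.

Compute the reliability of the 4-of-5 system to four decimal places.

0.7914

R = Σ_{i=4}^{5} C(5,i) p^i (1−p)^{5−i} with p = 0.827
C(5,4)·0.827^4·0.173^1 = 0.404611
C(5,5)·0.827^5·0.173^0 = 0.386837
Sum = 0.7914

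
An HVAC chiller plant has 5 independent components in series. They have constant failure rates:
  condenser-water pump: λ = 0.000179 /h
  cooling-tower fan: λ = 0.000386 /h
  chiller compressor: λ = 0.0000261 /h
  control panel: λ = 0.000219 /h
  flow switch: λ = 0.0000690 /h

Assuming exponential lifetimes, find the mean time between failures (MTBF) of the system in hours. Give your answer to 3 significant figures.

Series of exponential components: λ_sys = Σ λ_i
λ_sys = 0.000179 + 0.000386 + 0.0000261 + 0.000219 + 0.0000690 = 8.7910e-04 /h
MTBF = 1 / λ_sys = 1140 h

1140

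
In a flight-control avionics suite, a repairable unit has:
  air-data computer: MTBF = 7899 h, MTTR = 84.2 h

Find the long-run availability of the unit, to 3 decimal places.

0.989

A(air-data computer) = MTBF/(MTBF+MTTR) = 7899/(7899+84.2) = 0.989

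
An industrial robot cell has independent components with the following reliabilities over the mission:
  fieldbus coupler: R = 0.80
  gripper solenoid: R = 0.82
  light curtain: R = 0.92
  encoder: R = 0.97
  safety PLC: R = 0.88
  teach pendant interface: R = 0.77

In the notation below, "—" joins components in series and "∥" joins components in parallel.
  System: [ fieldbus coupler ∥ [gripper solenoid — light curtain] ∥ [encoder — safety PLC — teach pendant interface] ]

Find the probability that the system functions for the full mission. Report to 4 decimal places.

0.9832

Series (gripper solenoid and light curtain): 0.820000 × 0.920000 = 0.754400
Series (encoder, safety PLC, and teach pendant interface): 0.970000 × 0.880000 × 0.770000 = 0.657272
Parallel (fieldbus coupler, [0.754400], and [0.657272]): 1 − (1 − 0.800000)(1 − 0.754400)(1 − 0.657272) = 0.9832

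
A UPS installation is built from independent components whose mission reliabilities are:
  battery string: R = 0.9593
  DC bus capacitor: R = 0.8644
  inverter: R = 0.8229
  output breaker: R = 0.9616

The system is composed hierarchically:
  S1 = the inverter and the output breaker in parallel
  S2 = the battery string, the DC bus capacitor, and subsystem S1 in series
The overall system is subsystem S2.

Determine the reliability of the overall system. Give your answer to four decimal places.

0.8236

Parallel (inverter and output breaker): 1 − (1 − 0.822900)(1 − 0.961600) = 0.993199
Series (battery string, DC bus capacitor, and [0.993199]): 0.959300 × 0.864400 × 0.993199 = 0.8236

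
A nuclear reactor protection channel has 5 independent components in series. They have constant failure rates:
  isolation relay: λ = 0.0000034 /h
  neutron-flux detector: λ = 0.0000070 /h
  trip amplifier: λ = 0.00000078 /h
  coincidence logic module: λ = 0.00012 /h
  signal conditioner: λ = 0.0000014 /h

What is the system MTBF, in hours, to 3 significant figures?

7540

Series of exponential components: λ_sys = Σ λ_i
λ_sys = 0.0000034 + 0.0000070 + 0.00000078 + 0.00012 + 0.0000014 = 1.3258e-04 /h
MTBF = 1 / λ_sys = 7540 h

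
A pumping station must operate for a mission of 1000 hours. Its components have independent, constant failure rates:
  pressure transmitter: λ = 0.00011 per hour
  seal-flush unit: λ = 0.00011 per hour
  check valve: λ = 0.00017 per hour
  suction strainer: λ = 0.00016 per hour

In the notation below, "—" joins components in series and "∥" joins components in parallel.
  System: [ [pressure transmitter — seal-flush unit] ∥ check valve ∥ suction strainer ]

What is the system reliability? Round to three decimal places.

0.995

R(pressure transmitter) = exp(−0.00011 × 1000) = 0.89583
R(seal-flush unit) = exp(−0.00011 × 1000) = 0.89583
R(check valve) = exp(−0.00017 × 1000) = 0.84366
R(suction strainer) = exp(−0.00016 × 1000) = 0.85214
Series (pressure transmitter and seal-flush unit): 0.89583 × 0.89583 = 0.80251
Parallel ([0.80251], check valve, and suction strainer): 1 − (1 − 0.80251)(1 − 0.84366)(1 − 0.85214) = 0.995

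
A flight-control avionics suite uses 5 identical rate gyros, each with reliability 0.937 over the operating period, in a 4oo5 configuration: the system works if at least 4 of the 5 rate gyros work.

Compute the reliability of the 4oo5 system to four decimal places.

R = Σ_{i=4}^{5} C(5,i) p^i (1−p)^{5−i} with p = 0.937
C(5,4)·0.937^4·0.063^1 = 0.242811
C(5,5)·0.937^5·0.063^0 = 0.722267
Sum = 0.9651

0.9651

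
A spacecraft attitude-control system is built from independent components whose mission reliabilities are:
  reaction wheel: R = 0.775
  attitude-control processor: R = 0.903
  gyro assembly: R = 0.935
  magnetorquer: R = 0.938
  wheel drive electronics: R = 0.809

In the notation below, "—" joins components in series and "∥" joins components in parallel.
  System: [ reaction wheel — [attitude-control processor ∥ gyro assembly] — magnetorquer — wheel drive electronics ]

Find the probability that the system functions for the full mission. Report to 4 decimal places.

0.5844

Parallel (attitude-control processor and gyro assembly): 1 − (1 − 0.903000)(1 − 0.935000) = 0.993695
Series (reaction wheel, [0.993695], magnetorquer, and wheel drive electronics): 0.775000 × 0.993695 × 0.938000 × 0.809000 = 0.5844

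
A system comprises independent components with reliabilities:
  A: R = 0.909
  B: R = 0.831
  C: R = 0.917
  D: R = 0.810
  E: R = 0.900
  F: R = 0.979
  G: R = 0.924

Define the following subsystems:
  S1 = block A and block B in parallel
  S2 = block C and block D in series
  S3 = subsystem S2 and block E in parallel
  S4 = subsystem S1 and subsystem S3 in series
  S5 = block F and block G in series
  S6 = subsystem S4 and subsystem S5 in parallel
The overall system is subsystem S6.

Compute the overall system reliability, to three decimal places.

0.996

Parallel (A and B): 1 − (1 − 0.90900)(1 − 0.83100) = 0.98462
Series (C and D): 0.91700 × 0.81000 = 0.74277
Parallel ([0.74277] and E): 1 − (1 − 0.74277)(1 − 0.90000) = 0.97428
Series ([0.98462] and [0.97428]): 0.98462 × 0.97428 = 0.95930
Series (F and G): 0.97900 × 0.92400 = 0.90460
Parallel ([0.95930] and [0.90460]): 1 − (1 − 0.95930)(1 − 0.90460) = 0.996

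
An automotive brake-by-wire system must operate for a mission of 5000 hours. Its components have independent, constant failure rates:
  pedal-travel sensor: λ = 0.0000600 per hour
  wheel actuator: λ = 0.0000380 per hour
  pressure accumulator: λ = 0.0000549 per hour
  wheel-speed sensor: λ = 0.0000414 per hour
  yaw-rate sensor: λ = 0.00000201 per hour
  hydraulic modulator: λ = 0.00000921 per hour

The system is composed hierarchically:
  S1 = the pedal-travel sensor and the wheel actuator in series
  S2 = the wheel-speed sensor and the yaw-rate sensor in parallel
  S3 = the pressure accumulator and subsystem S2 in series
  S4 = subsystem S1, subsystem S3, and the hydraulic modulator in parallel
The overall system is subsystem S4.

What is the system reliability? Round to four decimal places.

0.9958

R(pedal-travel sensor) = exp(−0.0000600 × 5000) = 0.740818
R(wheel actuator) = exp(−0.0000380 × 5000) = 0.826959
R(pressure accumulator) = exp(−0.0000549 × 5000) = 0.759952
R(wheel-speed sensor) = exp(−0.0000414 × 5000) = 0.813020
R(yaw-rate sensor) = exp(−0.00000201 × 5000) = 0.990000
R(hydraulic modulator) = exp(−0.00000921 × 5000) = 0.954994
Series (pedal-travel sensor and wheel actuator): 0.740818 × 0.826959 = 0.612626
Parallel (wheel-speed sensor and yaw-rate sensor): 1 − (1 − 0.813020)(1 − 0.990000) = 0.998130
Series (pressure accumulator and [0.998130]): 0.759952 × 0.998130 = 0.758531
Parallel ([0.612626], [0.758531], and hydraulic modulator): 1 − (1 − 0.612626)(1 − 0.758531)(1 − 0.954994) = 0.9958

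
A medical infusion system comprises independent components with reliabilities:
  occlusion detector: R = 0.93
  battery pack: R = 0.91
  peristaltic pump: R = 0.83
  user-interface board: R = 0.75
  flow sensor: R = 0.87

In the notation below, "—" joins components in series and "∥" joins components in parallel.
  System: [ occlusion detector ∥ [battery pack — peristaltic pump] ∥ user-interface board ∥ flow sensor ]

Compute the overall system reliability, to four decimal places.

0.9994

Series (battery pack and peristaltic pump): 0.910000 × 0.830000 = 0.755300
Parallel (occlusion detector, [0.755300], user-interface board, and flow sensor): 1 − (1 − 0.930000)(1 − 0.755300)(1 − 0.750000)(1 − 0.870000) = 0.9994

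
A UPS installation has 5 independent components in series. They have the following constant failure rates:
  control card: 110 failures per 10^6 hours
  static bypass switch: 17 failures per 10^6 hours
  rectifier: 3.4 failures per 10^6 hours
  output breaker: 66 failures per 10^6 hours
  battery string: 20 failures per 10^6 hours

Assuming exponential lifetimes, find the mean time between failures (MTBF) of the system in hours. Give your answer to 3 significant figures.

4620

Series of exponential components: λ_sys = Σ λ_i
λ_sys = 0.00011 + 0.000017 + 0.0000034 + 0.000066 + 0.000020 = 2.1640e-04 /h
MTBF = 1 / λ_sys = 4620 h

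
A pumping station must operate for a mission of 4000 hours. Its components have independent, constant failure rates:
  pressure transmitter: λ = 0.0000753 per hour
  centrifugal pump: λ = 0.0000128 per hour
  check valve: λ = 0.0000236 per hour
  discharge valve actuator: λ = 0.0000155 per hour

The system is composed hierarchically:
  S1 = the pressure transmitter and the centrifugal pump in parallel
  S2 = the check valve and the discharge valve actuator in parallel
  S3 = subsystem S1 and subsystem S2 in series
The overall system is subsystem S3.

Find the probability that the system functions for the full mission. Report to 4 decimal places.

R(pressure transmitter) = exp(−0.0000753 × 4000) = 0.739930
R(centrifugal pump) = exp(−0.0000128 × 4000) = 0.950089
R(check valve) = exp(−0.0000236 × 4000) = 0.909919
R(discharge valve actuator) = exp(−0.0000155 × 4000) = 0.939883
Parallel (pressure transmitter and centrifugal pump): 1 − (1 − 0.739930)(1 − 0.950089) = 0.987020
Parallel (check valve and discharge valve actuator): 1 − (1 − 0.909919)(1 − 0.939883) = 0.994585
Series ([0.987020] and [0.994585]): 0.987020 × 0.994585 = 0.9817

0.9817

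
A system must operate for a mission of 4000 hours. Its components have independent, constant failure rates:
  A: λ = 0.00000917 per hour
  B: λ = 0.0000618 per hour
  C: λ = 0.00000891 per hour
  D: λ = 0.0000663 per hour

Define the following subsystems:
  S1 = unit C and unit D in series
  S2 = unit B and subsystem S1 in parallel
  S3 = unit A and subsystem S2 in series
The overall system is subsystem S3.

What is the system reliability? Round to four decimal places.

R(A) = exp(−0.00000917 × 4000) = 0.963985
R(B) = exp(−0.0000618 × 4000) = 0.780984
R(C) = exp(−0.00000891 × 4000) = 0.964988
R(D) = exp(−0.0000663 × 4000) = 0.767053
Series (C and D): 0.964988 × 0.767053 = 0.740197
Parallel (B and [0.740197]): 1 − (1 − 0.780984)(1 − 0.740197) = 0.943099
Series (A and [0.943099]): 0.963985 × 0.943099 = 0.9091

0.9091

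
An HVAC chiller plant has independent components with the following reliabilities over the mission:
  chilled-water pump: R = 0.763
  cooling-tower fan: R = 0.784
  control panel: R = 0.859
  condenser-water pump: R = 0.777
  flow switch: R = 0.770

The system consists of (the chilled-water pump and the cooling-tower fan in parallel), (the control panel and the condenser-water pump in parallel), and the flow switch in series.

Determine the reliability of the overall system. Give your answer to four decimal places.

Parallel (chilled-water pump and cooling-tower fan): 1 − (1 − 0.763000)(1 − 0.784000) = 0.948808
Parallel (control panel and condenser-water pump): 1 − (1 − 0.859000)(1 − 0.777000) = 0.968557
Series ([0.948808], [0.968557], and flow switch): 0.948808 × 0.968557 × 0.770000 = 0.7076

0.7076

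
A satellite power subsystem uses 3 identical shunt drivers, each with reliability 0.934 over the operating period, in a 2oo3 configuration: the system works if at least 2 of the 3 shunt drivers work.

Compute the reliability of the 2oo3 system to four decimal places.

R = Σ_{i=2}^{3} C(3,i) p^i (1−p)^{3−i} with p = 0.934
C(3,2)·0.934^2·0.066^1 = 0.172726
C(3,3)·0.934^3·0.066^0 = 0.814781
Sum = 0.9875

0.9875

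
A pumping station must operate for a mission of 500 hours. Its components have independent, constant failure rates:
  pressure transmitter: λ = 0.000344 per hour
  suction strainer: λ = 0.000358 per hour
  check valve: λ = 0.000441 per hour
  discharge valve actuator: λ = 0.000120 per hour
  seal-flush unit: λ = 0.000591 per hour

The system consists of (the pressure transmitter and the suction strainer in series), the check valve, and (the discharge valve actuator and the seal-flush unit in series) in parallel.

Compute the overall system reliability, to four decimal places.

R(pressure transmitter) = exp(−0.000344 × 500) = 0.841979
R(suction strainer) = exp(−0.000358 × 500) = 0.836106
R(check valve) = exp(−0.000441 × 500) = 0.802118
R(discharge valve actuator) = exp(−0.000120 × 500) = 0.941765
R(seal-flush unit) = exp(−0.000591 × 500) = 0.744159
Series (pressure transmitter and suction strainer): 0.841979 × 0.836106 = 0.703984
Series (discharge valve actuator and seal-flush unit): 0.941765 × 0.744159 = 0.700823
Parallel ([0.703984], check valve, and [0.700823]): 1 − (1 − 0.703984)(1 − 0.802118)(1 − 0.700823) = 0.9825

0.9825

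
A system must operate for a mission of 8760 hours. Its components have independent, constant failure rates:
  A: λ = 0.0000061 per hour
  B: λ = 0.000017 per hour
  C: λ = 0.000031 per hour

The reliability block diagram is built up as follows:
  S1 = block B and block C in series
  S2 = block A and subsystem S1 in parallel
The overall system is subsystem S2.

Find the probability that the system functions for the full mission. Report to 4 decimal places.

0.9821

R(A) = exp(−0.0000061 × 8760) = 0.947967
R(B) = exp(−0.000017 × 8760) = 0.861638
R(C) = exp(−0.000031 × 8760) = 0.762190
Series (B and C): 0.861638 × 0.762190 = 0.656732
Parallel (A and [0.656732]): 1 − (1 − 0.947967)(1 − 0.656732) = 0.9821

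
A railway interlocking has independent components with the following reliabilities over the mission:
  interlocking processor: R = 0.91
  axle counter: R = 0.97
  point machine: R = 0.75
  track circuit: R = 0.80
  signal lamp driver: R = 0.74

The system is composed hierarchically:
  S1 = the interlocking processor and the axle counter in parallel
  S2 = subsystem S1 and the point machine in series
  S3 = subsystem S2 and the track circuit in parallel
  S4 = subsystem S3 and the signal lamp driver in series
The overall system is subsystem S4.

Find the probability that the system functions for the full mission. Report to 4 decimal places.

0.7027

Parallel (interlocking processor and axle counter): 1 − (1 − 0.910000)(1 − 0.970000) = 0.997300
Series ([0.997300] and point machine): 0.997300 × 0.750000 = 0.747975
Parallel ([0.747975] and track circuit): 1 − (1 − 0.747975)(1 − 0.800000) = 0.949595
Series ([0.949595] and signal lamp driver): 0.949595 × 0.740000 = 0.7027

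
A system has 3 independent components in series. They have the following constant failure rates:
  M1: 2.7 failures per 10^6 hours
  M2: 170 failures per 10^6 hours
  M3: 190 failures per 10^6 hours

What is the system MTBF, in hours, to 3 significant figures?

2760

Series of exponential components: λ_sys = Σ λ_i
λ_sys = 0.0000027 + 0.00017 + 0.00019 = 3.6270e-04 /h
MTBF = 1 / λ_sys = 2760 h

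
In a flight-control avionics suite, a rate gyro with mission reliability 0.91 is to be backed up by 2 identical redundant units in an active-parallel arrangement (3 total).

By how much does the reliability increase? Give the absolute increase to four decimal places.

R_before = 0.91
R_after = 1 − (1 − 0.91)^3 = 0.9993
ΔR = 0.9993 − 0.91 = 0.0893

0.0893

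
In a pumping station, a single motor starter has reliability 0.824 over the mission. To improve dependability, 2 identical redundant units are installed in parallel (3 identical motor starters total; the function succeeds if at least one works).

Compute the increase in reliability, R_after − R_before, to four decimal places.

R_before = 0.824
R_after = 1 − (1 − 0.824)^3 = 0.9945
ΔR = 0.9945 − 0.824 = 0.1705

0.1705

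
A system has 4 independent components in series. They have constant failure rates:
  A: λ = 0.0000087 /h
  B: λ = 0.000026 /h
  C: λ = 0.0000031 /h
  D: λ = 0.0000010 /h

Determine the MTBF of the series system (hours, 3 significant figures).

25800

Series of exponential components: λ_sys = Σ λ_i
λ_sys = 0.0000087 + 0.000026 + 0.0000031 + 0.0000010 = 3.8800e-05 /h
MTBF = 1 / λ_sys = 25800 h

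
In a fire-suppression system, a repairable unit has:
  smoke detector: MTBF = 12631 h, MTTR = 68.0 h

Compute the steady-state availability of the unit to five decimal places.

0.99465

A(smoke detector) = MTBF/(MTBF+MTTR) = 12631/(12631+68.0) = 0.99465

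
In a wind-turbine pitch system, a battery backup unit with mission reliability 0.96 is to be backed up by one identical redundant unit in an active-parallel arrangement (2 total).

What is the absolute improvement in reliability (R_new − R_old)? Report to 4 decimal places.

0.0384

R_before = 0.96
R_after = 1 − (1 − 0.96)^2 = 0.9984
ΔR = 0.9984 − 0.96 = 0.0384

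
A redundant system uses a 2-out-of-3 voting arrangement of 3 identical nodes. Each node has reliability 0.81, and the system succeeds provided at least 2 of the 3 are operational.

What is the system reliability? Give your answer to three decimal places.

0.905

R = Σ_{i=2}^{3} C(3,i) p^i (1−p)^{3−i} with p = 0.81
C(3,2)·0.81^2·0.19^1 = 0.37398
C(3,3)·0.81^3·0.19^0 = 0.53144
Sum = 0.905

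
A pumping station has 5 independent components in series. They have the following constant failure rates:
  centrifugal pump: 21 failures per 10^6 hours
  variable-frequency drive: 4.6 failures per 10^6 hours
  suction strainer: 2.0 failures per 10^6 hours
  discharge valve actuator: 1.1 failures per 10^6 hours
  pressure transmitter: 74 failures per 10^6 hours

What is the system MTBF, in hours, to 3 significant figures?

Series of exponential components: λ_sys = Σ λ_i
λ_sys = 0.000021 + 0.0000046 + 0.0000020 + 0.0000011 + 0.000074 = 1.0270e-04 /h
MTBF = 1 / λ_sys = 9740 h

9740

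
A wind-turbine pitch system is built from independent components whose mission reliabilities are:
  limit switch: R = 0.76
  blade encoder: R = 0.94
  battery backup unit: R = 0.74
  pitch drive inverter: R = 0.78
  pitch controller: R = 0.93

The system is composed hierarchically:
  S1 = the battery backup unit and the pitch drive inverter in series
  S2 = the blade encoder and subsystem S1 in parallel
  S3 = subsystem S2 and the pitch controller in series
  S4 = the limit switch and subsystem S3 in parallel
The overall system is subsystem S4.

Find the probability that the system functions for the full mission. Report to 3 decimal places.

0.978

Series (battery backup unit and pitch drive inverter): 0.74000 × 0.78000 = 0.57720
Parallel (blade encoder and [0.57720]): 1 − (1 − 0.94000)(1 − 0.57720) = 0.97463
Series ([0.97463] and pitch controller): 0.97463 × 0.93000 = 0.90641
Parallel (limit switch and [0.90641]): 1 − (1 − 0.76000)(1 − 0.90641) = 0.978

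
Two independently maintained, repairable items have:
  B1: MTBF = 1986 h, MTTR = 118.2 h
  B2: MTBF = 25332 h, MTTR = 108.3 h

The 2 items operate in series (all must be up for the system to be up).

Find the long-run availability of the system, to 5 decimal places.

A(B1) = MTBF/(MTBF+MTTR) = 1986/(1986+118.2) = 0.943827
A(B2) = MTBF/(MTBF+MTTR) = 25332/(25332+108.3) = 0.995743
Series availability: 0.943827 × 0.995743 = 0.93981

0.93981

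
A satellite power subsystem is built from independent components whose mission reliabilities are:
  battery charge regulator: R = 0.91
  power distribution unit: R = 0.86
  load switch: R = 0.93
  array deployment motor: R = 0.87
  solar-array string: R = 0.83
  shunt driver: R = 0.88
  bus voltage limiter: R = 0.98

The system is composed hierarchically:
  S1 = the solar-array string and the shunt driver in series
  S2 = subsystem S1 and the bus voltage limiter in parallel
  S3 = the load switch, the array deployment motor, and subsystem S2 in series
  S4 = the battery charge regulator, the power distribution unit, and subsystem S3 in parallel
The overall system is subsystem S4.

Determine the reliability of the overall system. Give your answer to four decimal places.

0.9975

Series (solar-array string and shunt driver): 0.830000 × 0.880000 = 0.730400
Parallel ([0.730400] and bus voltage limiter): 1 − (1 − 0.730400)(1 − 0.980000) = 0.994608
Series (load switch, array deployment motor, and [0.994608]): 0.930000 × 0.870000 × 0.994608 = 0.804737
Parallel (battery charge regulator, power distribution unit, and [0.804737]): 1 − (1 − 0.910000)(1 − 0.860000)(1 − 0.804737) = 0.9975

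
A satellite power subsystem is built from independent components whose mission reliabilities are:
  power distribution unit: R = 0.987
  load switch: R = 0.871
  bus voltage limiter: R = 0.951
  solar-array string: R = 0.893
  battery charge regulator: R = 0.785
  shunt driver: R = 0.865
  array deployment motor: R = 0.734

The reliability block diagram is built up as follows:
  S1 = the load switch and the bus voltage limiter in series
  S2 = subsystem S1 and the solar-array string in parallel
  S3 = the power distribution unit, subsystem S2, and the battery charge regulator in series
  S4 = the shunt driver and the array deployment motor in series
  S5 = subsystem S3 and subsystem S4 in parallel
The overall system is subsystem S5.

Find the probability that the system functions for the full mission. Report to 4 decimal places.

Series (load switch and bus voltage limiter): 0.871000 × 0.951000 = 0.828321
Parallel ([0.828321] and solar-array string): 1 − (1 − 0.828321)(1 − 0.893000) = 0.981630
Series (power distribution unit, [0.981630], and battery charge regulator): 0.987000 × 0.981630 × 0.785000 = 0.760562
Series (shunt driver and array deployment motor): 0.865000 × 0.734000 = 0.634910
Parallel ([0.760562] and [0.634910]): 1 − (1 − 0.760562)(1 − 0.634910) = 0.9126

0.9126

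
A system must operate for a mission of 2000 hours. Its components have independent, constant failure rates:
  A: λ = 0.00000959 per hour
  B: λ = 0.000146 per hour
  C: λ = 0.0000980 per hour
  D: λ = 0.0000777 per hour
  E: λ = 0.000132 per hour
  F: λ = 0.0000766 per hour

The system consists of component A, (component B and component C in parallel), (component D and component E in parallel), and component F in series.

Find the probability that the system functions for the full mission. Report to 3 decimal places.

R(A) = exp(−0.00000959 × 2000) = 0.98100
R(B) = exp(−0.000146 × 2000) = 0.74677
R(C) = exp(−0.0000980 × 2000) = 0.82201
R(D) = exp(−0.0000777 × 2000) = 0.85607
R(E) = exp(−0.000132 × 2000) = 0.76797
R(F) = exp(−0.0000766 × 2000) = 0.85796
Parallel (B and C): 1 − (1 − 0.74677)(1 − 0.82201) = 0.95493
Parallel (D and E): 1 − (1 − 0.85607)(1 − 0.76797) = 0.96660
Series (A, [0.95493], [0.96660], and F): 0.98100 × 0.95493 × 0.96660 × 0.85796 = 0.777

0.777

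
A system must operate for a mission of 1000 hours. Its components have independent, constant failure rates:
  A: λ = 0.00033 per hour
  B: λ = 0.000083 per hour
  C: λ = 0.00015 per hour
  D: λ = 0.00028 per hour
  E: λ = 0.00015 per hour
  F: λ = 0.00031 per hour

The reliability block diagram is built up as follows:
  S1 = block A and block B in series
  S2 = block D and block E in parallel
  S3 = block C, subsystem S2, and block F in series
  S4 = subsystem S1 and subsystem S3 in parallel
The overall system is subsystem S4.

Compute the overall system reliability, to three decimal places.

R(A) = exp(−0.00033 × 1000) = 0.71892
R(B) = exp(−0.000083 × 1000) = 0.92035
R(C) = exp(−0.00015 × 1000) = 0.86071
R(D) = exp(−0.00028 × 1000) = 0.75578
R(E) = exp(−0.00015 × 1000) = 0.86071
R(F) = exp(−0.00031 × 1000) = 0.73345
Series (A and B): 0.71892 × 0.92035 = 0.66166
Parallel (D and E): 1 − (1 − 0.75578)(1 − 0.86071) = 0.96598
Series (C, [0.96598], and F): 0.86071 × 0.96598 × 0.73345 = 0.60981
Parallel ([0.66166] and [0.60981]): 1 − (1 − 0.66166)(1 − 0.60981) = 0.868

0.868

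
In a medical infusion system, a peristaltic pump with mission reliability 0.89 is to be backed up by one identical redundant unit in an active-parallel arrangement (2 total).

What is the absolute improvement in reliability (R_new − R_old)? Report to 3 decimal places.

R_before = 0.89
R_after = 1 − (1 − 0.89)^2 = 0.988
ΔR = 0.988 − 0.89 = 0.098

0.098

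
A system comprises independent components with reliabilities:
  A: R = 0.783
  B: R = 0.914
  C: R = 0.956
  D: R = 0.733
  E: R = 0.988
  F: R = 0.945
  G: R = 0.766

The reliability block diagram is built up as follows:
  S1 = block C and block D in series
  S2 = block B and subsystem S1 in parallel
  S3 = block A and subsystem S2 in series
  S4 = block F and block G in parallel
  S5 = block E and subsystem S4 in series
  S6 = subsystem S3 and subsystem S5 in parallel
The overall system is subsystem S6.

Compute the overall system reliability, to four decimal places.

Series (C and D): 0.956000 × 0.733000 = 0.700748
Parallel (B and [0.700748]): 1 − (1 − 0.914000)(1 − 0.700748) = 0.974264
Series (A and [0.974264]): 0.783000 × 0.974264 = 0.762849
Parallel (F and G): 1 − (1 − 0.945000)(1 − 0.766000) = 0.987130
Series (E and [0.987130]): 0.988000 × 0.987130 = 0.975284
Parallel ([0.762849] and [0.975284]): 1 − (1 − 0.762849)(1 − 0.975284) = 0.9941

0.9941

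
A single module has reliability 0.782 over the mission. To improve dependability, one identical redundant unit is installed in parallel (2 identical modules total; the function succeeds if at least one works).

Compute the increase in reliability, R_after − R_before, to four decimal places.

R_before = 0.782
R_after = 1 − (1 − 0.782)^2 = 0.9525
ΔR = 0.9525 − 0.782 = 0.1705

0.1705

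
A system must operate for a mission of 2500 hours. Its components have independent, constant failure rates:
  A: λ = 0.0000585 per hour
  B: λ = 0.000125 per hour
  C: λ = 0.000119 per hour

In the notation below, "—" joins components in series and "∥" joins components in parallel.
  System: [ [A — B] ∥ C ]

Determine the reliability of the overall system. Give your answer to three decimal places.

R(A) = exp(−0.0000585 × 2500) = 0.86394
R(B) = exp(−0.000125 × 2500) = 0.73162
R(C) = exp(−0.000119 × 2500) = 0.74267
Series (A and B): 0.86394 × 0.73162 = 0.63208
Parallel ([0.63208] and C): 1 − (1 − 0.63208)(1 − 0.74267) = 0.905

0.905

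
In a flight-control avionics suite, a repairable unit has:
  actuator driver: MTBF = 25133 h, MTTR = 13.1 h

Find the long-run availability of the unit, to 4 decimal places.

A(actuator driver) = MTBF/(MTBF+MTTR) = 25133/(25133+13.1) = 0.9995

0.9995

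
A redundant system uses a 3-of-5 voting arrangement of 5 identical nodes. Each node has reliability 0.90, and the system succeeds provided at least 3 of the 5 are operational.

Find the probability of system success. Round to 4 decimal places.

0.9914

R = Σ_{i=3}^{5} C(5,i) p^i (1−p)^{5−i} with p = 0.90
C(5,3)·0.90^3·0.10^2 = 0.072900
C(5,4)·0.90^4·0.10^1 = 0.328050
C(5,5)·0.90^5·0.10^0 = 0.590490
Sum = 0.9914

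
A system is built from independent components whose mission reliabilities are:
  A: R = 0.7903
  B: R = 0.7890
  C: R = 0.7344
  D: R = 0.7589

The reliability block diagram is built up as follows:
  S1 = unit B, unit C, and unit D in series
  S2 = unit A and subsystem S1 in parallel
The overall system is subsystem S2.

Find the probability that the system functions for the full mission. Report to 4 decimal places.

Series (B, C, and D): 0.789000 × 0.734400 × 0.758900 = 0.439738
Parallel (A and [0.439738]): 1 − (1 − 0.790300)(1 − 0.439738) = 0.8825

0.8825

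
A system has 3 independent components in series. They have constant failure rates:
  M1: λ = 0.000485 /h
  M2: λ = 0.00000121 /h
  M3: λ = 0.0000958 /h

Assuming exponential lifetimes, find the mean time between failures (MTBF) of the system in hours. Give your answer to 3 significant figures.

Series of exponential components: λ_sys = Σ λ_i
λ_sys = 0.000485 + 0.00000121 + 0.0000958 = 5.8201e-04 /h
MTBF = 1 / λ_sys = 1720 h

1720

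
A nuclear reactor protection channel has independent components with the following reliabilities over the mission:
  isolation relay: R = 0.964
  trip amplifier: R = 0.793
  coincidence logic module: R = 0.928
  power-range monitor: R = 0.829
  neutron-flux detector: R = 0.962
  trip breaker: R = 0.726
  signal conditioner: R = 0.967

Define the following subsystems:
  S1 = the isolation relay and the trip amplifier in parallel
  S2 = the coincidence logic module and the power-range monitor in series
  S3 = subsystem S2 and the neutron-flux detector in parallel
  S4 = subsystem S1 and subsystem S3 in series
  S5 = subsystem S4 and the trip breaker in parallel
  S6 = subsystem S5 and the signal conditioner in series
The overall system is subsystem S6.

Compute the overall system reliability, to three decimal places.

0.963

Parallel (isolation relay and trip amplifier): 1 − (1 − 0.96400)(1 − 0.79300) = 0.99255
Series (coincidence logic module and power-range monitor): 0.92800 × 0.82900 = 0.76931
Parallel ([0.76931] and neutron-flux detector): 1 − (1 − 0.76931)(1 − 0.96200) = 0.99123
Series ([0.99255] and [0.99123]): 0.99255 × 0.99123 = 0.98385
Parallel ([0.98385] and trip breaker): 1 − (1 − 0.98385)(1 − 0.72600) = 0.99557
Series ([0.99557] and signal conditioner): 0.99557 × 0.96700 = 0.963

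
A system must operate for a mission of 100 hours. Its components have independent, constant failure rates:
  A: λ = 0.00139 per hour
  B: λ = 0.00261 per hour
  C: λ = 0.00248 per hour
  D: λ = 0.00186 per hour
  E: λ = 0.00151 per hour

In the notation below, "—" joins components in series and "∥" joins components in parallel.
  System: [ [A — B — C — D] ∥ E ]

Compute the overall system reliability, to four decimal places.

R(A) = exp(−0.00139 × 100) = 0.870228
R(B) = exp(−0.00261 × 100) = 0.770281
R(C) = exp(−0.00248 × 100) = 0.780360
R(D) = exp(−0.00186 × 100) = 0.830274
R(E) = exp(−0.00151 × 100) = 0.859848
Series (A, B, C, and D): 0.870228 × 0.770281 × 0.780360 × 0.830274 = 0.434309
Parallel ([0.434309] and E): 1 − (1 − 0.434309)(1 − 0.859848) = 0.9207

0.9207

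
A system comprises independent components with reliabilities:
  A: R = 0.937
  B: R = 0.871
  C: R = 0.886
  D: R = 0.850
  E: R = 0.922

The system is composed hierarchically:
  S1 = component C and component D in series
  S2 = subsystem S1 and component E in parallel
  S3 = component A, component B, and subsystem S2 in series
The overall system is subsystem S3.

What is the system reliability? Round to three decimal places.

0.800

Series (C and D): 0.88600 × 0.85000 = 0.75310
Parallel ([0.75310] and E): 1 − (1 − 0.75310)(1 − 0.92200) = 0.98074
Series (A, B, and [0.98074]): 0.93700 × 0.87100 × 0.98074 = 0.800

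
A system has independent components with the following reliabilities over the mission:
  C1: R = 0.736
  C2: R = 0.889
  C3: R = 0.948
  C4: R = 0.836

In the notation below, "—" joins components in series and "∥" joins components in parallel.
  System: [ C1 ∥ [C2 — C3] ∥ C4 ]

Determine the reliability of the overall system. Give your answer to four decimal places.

0.9932

Series (C2 and C3): 0.889000 × 0.948000 = 0.842772
Parallel (C1, [0.842772], and C4): 1 − (1 − 0.736000)(1 − 0.842772)(1 − 0.836000) = 0.9932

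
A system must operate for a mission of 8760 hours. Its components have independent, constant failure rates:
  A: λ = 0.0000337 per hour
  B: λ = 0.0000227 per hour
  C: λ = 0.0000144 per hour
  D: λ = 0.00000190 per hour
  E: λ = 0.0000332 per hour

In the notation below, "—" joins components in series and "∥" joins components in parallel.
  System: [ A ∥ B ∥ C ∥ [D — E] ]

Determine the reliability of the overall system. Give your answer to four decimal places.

R(A) = exp(−0.0000337 × 8760) = 0.744374
R(B) = exp(−0.0000227 × 8760) = 0.819671
R(C) = exp(−0.0000144 × 8760) = 0.881488
R(D) = exp(−0.00000190 × 8760) = 0.983494
R(E) = exp(−0.0000332 × 8760) = 0.747641
Series (D and E): 0.983494 × 0.747641 = 0.735300
Parallel (A, B, C, and [0.735300]): 1 − (1 − 0.744374)(1 − 0.819671)(1 − 0.881488)(1 − 0.735300) = 0.9986

0.9986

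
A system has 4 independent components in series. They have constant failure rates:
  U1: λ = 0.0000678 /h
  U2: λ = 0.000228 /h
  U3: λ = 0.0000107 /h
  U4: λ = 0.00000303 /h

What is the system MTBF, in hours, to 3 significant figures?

Series of exponential components: λ_sys = Σ λ_i
λ_sys = 0.0000678 + 0.000228 + 0.0000107 + 0.00000303 = 3.0953e-04 /h
MTBF = 1 / λ_sys = 3230 h

3230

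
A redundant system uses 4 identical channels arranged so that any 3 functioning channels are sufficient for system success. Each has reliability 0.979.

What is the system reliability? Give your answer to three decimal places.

0.997

R = Σ_{i=3}^{4} C(4,i) p^i (1−p)^{4−i} with p = 0.979
C(4,3)·0.979^3·0.021^1 = 0.07882
C(4,4)·0.979^4·0.021^0 = 0.91861
Sum = 0.997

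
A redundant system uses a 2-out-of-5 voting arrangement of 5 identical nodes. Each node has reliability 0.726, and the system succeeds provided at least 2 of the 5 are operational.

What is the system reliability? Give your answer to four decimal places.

0.9780

R = Σ_{i=2}^{5} C(5,i) p^i (1−p)^{5−i} with p = 0.726
C(5,2)·0.726^2·0.274^3 = 0.108424
C(5,3)·0.726^3·0.274^2 = 0.287284
C(5,4)·0.726^4·0.274^1 = 0.380598
C(5,5)·0.726^5·0.274^0 = 0.201689
Sum = 0.9780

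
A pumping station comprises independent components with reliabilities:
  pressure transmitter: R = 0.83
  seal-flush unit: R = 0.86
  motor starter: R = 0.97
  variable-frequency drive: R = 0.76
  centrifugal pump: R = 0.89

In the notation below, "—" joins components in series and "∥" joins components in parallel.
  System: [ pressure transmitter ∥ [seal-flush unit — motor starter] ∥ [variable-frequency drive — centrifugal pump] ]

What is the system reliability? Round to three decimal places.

Series (seal-flush unit and motor starter): 0.86000 × 0.97000 = 0.83420
Series (variable-frequency drive and centrifugal pump): 0.76000 × 0.89000 = 0.67640
Parallel (pressure transmitter, [0.83420], and [0.67640]): 1 − (1 − 0.83000)(1 − 0.83420)(1 − 0.67640) = 0.991

0.991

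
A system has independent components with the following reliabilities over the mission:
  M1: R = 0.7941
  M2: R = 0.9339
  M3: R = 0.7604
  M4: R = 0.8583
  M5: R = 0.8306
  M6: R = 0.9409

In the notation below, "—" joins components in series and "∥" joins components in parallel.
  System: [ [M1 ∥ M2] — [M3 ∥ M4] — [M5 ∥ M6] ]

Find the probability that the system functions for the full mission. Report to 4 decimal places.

Parallel (M1 and M2): 1 − (1 − 0.794100)(1 − 0.933900) = 0.986390
Parallel (M3 and M4): 1 − (1 − 0.760400)(1 − 0.858300) = 0.966049
Parallel (M5 and M6): 1 − (1 − 0.830600)(1 − 0.940900) = 0.989988
Series ([0.986390], [0.966049], and [0.989988]): 0.986390 × 0.966049 × 0.989988 = 0.9434

0.9434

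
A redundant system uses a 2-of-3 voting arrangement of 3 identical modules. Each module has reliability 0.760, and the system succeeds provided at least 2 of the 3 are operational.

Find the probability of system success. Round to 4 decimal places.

R = Σ_{i=2}^{3} C(3,i) p^i (1−p)^{3−i} with p = 0.760
C(3,2)·0.760^2·0.240^1 = 0.415872
C(3,3)·0.760^3·0.240^0 = 0.438976
Sum = 0.8548

0.8548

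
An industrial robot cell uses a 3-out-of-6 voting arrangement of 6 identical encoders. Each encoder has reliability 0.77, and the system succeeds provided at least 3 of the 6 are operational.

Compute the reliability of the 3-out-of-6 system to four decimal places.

R = Σ_{i=3}^{6} C(6,i) p^i (1−p)^{6−i} with p = 0.77
C(6,3)·0.77^3·0.23^3 = 0.111093
C(6,4)·0.77^4·0.23^2 = 0.278939
C(6,5)·0.77^5·0.23^1 = 0.373536
C(6,6)·0.77^6·0.23^0 = 0.208422
Sum = 0.9720

0.9720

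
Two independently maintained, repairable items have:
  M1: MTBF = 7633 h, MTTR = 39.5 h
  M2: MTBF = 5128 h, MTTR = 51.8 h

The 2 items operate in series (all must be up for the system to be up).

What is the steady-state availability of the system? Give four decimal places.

0.9849

A(M1) = MTBF/(MTBF+MTTR) = 7633/(7633+39.5) = 0.994852
A(M2) = MTBF/(MTBF+MTTR) = 5128/(5128+51.8) = 0.990000
Series availability: 0.994852 × 0.990000 = 0.9849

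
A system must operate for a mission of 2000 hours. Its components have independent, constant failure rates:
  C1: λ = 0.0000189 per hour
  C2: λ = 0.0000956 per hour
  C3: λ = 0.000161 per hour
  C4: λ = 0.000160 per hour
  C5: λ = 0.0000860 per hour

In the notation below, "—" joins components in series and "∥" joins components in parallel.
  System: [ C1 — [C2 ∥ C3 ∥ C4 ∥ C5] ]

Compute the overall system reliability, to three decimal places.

0.961

R(C1) = exp(−0.0000189 × 2000) = 0.96291
R(C2) = exp(−0.0000956 × 2000) = 0.82597
R(C3) = exp(−0.000161 × 2000) = 0.72470
R(C4) = exp(−0.000160 × 2000) = 0.72615
R(C5) = exp(−0.0000860 × 2000) = 0.84198
Parallel (C2, C3, C4, and C5): 1 − (1 − 0.82597)(1 − 0.72470)(1 − 0.72615)(1 − 0.84198) = 0.99793
Series (C1 and [0.99793]): 0.96291 × 0.99793 = 0.961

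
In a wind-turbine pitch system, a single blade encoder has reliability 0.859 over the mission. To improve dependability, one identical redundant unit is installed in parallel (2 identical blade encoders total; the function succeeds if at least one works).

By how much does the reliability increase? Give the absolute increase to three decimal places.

R_before = 0.859
R_after = 1 − (1 − 0.859)^2 = 0.980
ΔR = 0.980 − 0.859 = 0.121

0.121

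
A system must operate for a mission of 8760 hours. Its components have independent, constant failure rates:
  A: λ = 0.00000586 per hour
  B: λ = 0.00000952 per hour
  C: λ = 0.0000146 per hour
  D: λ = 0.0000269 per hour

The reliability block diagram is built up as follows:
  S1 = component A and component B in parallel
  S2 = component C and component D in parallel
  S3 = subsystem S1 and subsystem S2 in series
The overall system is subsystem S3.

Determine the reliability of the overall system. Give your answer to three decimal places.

R(A) = exp(−0.00000586 × 8760) = 0.94996
R(B) = exp(−0.00000952 × 8760) = 0.91999
R(C) = exp(−0.0000146 × 8760) = 0.87994
R(D) = exp(−0.0000269 × 8760) = 0.79006
Parallel (A and B): 1 − (1 − 0.94996)(1 − 0.91999) = 0.99600
Parallel (C and D): 1 − (1 − 0.87994)(1 − 0.79006) = 0.97479
Series ([0.99600] and [0.97479]): 0.99600 × 0.97479 = 0.971

0.971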